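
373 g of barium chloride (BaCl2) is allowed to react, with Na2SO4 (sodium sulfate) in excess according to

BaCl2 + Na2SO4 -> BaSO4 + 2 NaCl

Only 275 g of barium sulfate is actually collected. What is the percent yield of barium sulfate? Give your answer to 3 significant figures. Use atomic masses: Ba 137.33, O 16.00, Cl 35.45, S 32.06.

M(BaCl2) = 137.33 + 2(35.45) = 208.23 g/mol.
M(BaSO4) = 137.33 + 32.06 + 4(16.00) = 233.39 g/mol.
n(BaCl2) = 373.0 g / 208.23 g/mol = 1.791 mol.
From the equation the BaCl2:BaSO4 mole ratio is 1:1, so n(BaSO4) = 1.791 × 1/1 = 1.791 mol.
Mass of BaSO4 = 1.791 mol × 233.39 g/mol = 418.1 g.
This is the theoretical yield. Percent yield = 275 g / 418.1 g × 100% = 65.78%.

65.8 %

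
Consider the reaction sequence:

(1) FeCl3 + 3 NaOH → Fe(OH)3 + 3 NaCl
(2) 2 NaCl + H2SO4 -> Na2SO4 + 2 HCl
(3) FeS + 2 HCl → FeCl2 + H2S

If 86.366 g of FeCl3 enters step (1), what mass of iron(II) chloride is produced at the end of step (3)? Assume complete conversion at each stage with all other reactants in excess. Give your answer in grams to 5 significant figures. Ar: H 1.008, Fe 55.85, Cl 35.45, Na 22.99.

101.24 g

M(FeCl3) = 55.85 + 3(35.45) = 162.20 g/mol.
M(FeCl2) = 55.85 + 2(35.45) = 126.75 g/mol.
n(FeCl3) = 86.366 / 162.20 = 0.532466 mol.
Reaction (1): FeCl3→NaCl ratio 1:3 ⇒ n(NaCl) = 1.59740 mol.
Reaction (2): NaCl→HCl ratio 2:2 ⇒ n(HCl) = 1.59740 mol.
Reaction (3): HCl→FeCl2 ratio 2:1 ⇒ n(FeCl2) = 0.798699 mol.
Mass of FeCl2 = 0.798699 × 126.75 = 101.235 g.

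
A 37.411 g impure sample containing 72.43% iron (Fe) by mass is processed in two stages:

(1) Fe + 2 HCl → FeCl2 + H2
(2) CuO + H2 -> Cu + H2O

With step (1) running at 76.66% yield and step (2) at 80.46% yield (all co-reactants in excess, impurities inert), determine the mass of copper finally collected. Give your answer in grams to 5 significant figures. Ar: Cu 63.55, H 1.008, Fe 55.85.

19.018 g

Pure Fe = 37.411 × 0.7243 = 27.0968 g.
M(Fe) = 55.85 g/mol.
M(Cu) = 63.55 g/mol.
n(Fe) = 27.0968 / 55.85 = 0.485171 mol.
Step 1 (Fe:H2 = 1:1): theoretical n(H2) = 0.485171 mol; at 76.66% yield, n(H2) = 0.371932 mol.
Step 2 (H2:Cu = 1:1): theoretical n(Cu) = 0.371932 mol, so theoretical mass = 0.371932 × 63.55 = 23.6363 g.
At 80.46% yield, actual mass of Cu = 23.6363 × 0.8046 = 19.0177 g.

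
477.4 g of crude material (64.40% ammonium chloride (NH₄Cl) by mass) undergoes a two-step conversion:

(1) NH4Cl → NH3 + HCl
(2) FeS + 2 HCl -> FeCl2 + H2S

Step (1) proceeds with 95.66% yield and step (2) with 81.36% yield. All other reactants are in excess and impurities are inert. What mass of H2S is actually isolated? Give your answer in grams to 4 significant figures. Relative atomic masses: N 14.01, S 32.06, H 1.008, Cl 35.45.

76.21 g

Pure NH4Cl = 477.4 × 0.6440 = 307.45 g.
M(NH4Cl) = 14.01 + 4(1.008) + 35.45 = 53.492 g/mol.
M(H2S) = 2(1.008) + 32.06 = 34.076 g/mol.
n(NH4Cl) = 307.45 / 53.492 = 5.7475 mol.
Step 1 (NH4Cl:HCl = 1:1): theoretical n(HCl) = 5.7475 mol; at 95.66% yield, n(HCl) = 5.4981 mol.
Step 2 (HCl:H2S = 2:1): theoretical n(H2S) = 2.7490 mol, so theoretical mass = 2.7490 × 34.076 = 93.676 g.
At 81.36% yield, actual mass of H2S = 93.676 × 0.8136 = 76.215 g.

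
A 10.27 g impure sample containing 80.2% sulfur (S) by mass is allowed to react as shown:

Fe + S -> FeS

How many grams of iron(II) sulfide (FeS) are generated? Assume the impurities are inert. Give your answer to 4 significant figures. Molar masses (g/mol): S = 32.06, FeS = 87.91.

Mass of pure S = 10.27 g × 0.802 = 8.2365 g.
n(S) = 8.2365 g / 32.06 g/mol = 0.25691 mol.
From the equation the S:FeS mole ratio is 1:1, so n(FeS) = 0.25691 × 1/1 = 0.25691 mol.
Mass of FeS = 0.25691 mol × 87.91 g/mol = 22.585 g.

22.58 g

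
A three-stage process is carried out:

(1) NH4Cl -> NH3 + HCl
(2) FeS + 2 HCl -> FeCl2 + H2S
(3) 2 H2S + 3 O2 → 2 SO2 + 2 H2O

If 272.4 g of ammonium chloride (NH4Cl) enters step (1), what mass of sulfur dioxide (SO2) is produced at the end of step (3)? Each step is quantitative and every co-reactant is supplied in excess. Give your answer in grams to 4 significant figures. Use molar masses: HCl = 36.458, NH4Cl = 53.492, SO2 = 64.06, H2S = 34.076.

163.1 g

n(NH4Cl) = 272.4 / 53.492 = 5.0924 mol.
Reaction (1): NH4Cl→HCl ratio 1:1 ⇒ n(HCl) = 5.0924 mol.
Reaction (2): HCl→H2S ratio 2:1 ⇒ n(H2S) = 2.5462 mol.
Reaction (3): H2S→SO2 ratio 2:2 ⇒ n(SO2) = 2.5462 mol.
Mass of SO2 = 2.5462 × 64.06 = 163.11 g.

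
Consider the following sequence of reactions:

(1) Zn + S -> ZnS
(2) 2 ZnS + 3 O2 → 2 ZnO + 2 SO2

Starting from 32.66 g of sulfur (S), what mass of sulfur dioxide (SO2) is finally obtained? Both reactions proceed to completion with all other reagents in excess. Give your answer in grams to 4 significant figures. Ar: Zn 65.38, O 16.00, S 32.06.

M(S) = 32.06 g/mol.
M(SO2) = 32.06 + 2(16.00) = 64.06 g/mol.
n(S) = 32.660 / 32.06 = 1.0187 mol.
Step 1 gives a 1:1 ratio of S to ZnS, so n(ZnS) = 1.0187 mol.
In step 2 the ZnS:SO2 ratio is 2:2, so n(SO2) = 1.0187 mol.
Mass of SO2 = 1.0187 × 64.06 = 65.259 g.

65.26 g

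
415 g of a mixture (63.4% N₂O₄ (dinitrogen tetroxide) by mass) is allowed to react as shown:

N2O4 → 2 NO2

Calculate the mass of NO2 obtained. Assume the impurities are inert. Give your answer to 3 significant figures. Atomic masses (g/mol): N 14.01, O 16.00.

263 g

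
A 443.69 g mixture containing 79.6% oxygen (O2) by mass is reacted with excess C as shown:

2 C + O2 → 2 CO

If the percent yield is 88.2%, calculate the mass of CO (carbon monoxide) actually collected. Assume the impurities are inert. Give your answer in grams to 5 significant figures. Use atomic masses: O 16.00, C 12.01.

Pure O2 available = 443.69 g × 0.796 = 353.177 g.
M(O2) = 2(16.00) = 32.00 g/mol.
M(CO) = 12.01 + 16.00 = 28.01 g/mol.
n(O2) = 353.177 g / 32.00 g/mol = 11.0368 mol.
From the equation the O2:CO mole ratio is 1:2, so n(CO) = 11.0368 × 2/1 = 22.0736 mol.
Mass of CO = 22.0736 mol × 28.01 g/mol = 618.281 g.
Actual mass collected = 618.281 g × 0.882 = 545.324 g.

545.32 g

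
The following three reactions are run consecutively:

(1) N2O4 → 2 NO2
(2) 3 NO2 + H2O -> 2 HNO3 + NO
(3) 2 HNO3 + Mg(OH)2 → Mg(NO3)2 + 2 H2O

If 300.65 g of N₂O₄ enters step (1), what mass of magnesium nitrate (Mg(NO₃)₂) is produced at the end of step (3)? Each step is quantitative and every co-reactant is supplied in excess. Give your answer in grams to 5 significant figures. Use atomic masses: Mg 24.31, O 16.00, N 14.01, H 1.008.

323.08 g

M(N2O4) = 2(14.01) + 4(16.00) = 92.02 g/mol.
M(Mg(NO3)2) = 24.31 + 2(14.01) + 6(16.00) = 148.33 g/mol.
n(N2O4) = 300.65 / 92.02 = 3.26722 mol.
Reaction (1): N2O4→NO2 ratio 1:2 ⇒ n(NO2) = 6.53445 mol.
Reaction (2): NO2→HNO3 ratio 3:2 ⇒ n(HNO3) = 4.35630 mol.
Reaction (3): HNO3→Mg(NO3)2 ratio 2:1 ⇒ n(Mg(NO3)2) = 2.17815 mol.
Mass of Mg(NO3)2 = 2.17815 × 148.33 = 323.085 g.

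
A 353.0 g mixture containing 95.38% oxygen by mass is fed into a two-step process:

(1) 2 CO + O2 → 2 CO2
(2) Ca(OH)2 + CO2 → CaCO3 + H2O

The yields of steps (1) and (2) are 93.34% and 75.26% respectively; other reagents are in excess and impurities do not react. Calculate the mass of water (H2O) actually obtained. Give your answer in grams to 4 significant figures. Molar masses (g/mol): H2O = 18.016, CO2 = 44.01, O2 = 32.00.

266.3 g

Pure O2 = 353.0 × 0.9538 = 336.69 g.
n(O2) = 336.69 / 32.00 = 10.522 mol.
Step 1 (O2:CO2 = 1:2): theoretical n(CO2) = 21.043 mol; at 93.34% yield, n(CO2) = 19.642 mol.
Step 2 (CO2:H2O = 1:1): theoretical n(H2O) = 19.642 mol, so theoretical mass = 19.642 × 18.016 = 353.87 g.
At 75.26% yield, actual mass of H2O = 353.87 × 0.7526 = 266.32 g.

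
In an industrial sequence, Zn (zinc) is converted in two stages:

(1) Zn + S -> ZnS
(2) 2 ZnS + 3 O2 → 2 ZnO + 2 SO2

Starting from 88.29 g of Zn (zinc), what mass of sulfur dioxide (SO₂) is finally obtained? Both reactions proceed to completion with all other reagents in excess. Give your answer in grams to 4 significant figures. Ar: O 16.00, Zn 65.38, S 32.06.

M(Zn) = 65.38 g/mol.
M(SO2) = 32.06 + 2(16.00) = 64.06 g/mol.
n(Zn) = 88.290 / 65.38 = 1.3504 mol.
Step 1 gives a 1:1 ratio of Zn to ZnS, so n(ZnS) = 1.3504 mol.
In step 2 the ZnS:SO2 ratio is 2:2, so n(SO2) = 1.3504 mol.
Mass of SO2 = 1.3504 × 64.06 = 86.507 g.

86.51 g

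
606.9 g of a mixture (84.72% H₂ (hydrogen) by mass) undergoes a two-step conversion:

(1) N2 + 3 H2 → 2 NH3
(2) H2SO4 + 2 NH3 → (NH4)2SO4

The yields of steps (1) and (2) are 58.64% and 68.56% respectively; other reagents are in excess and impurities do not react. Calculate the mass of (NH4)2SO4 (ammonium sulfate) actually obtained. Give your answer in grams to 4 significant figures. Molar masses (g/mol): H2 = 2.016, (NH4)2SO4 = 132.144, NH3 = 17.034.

4517 g

Pure H2 = 606.9 × 0.8472 = 514.17 g.
n(H2) = 514.17 / 2.016 = 255.04 mol.
Step 1 (H2:NH3 = 3:2): theoretical n(NH3) = 170.03 mol; at 58.64% yield, n(NH3) = 99.705 mol.
Step 2 (NH3:(NH4)2SO4 = 2:1): theoretical n((NH4)2SO4) = 49.852 mol, so theoretical mass = 49.852 × 132.144 = 6587.7 g.
At 68.56% yield, actual mass of (NH4)2SO4 = 6587.7 × 0.6856 = 4516.5 g.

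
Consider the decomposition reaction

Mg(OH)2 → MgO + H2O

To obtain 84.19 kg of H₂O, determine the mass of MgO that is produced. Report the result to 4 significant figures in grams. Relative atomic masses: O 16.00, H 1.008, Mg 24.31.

188400 g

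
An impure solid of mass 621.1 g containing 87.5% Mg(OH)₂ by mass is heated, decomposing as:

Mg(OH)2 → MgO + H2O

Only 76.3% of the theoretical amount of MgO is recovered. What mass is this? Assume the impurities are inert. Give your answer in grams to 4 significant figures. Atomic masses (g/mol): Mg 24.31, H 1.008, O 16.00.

286.6 g

Pure Mg(OH)2 available = 621.1 g × 0.875 = 543.46 g.
M(Mg(OH)2) = 24.31 + 2(16.00) + 2(1.008) = 58.326 g/mol.
M(MgO) = 24.31 + 16.00 = 40.31 g/mol.
n(Mg(OH)2) = 543.46 g / 58.326 g/mol = 9.3177 mol.
From the equation the Mg(OH)2:MgO mole ratio is 1:1, so n(MgO) = 9.3177 × 1/1 = 9.3177 mol.
Mass of MgO = 9.3177 mol × 40.31 g/mol = 375.60 g.
Actual mass collected = 375.60 g × 0.763 = 286.58 g.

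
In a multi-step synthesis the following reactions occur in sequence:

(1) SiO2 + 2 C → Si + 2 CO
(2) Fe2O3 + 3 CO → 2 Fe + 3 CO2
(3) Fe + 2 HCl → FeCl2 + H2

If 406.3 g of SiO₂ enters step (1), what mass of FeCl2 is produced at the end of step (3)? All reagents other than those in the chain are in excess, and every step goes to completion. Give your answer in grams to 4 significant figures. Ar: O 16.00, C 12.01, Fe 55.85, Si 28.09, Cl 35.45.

1143 g

M(SiO2) = 28.09 + 2(16.00) = 60.09 g/mol.
M(FeCl2) = 55.85 + 2(35.45) = 126.75 g/mol.
n(SiO2) = 406.3 / 60.09 = 6.7615 mol.
Reaction (1): SiO2→CO ratio 1:2 ⇒ n(CO) = 13.523 mol.
Reaction (2): CO→Fe ratio 3:2 ⇒ n(Fe) = 9.0154 mol.
Reaction (3): Fe→FeCl2 ratio 1:1 ⇒ n(FeCl2) = 9.0154 mol.
Mass of FeCl2 = 9.0154 × 126.75 = 1142.7 g.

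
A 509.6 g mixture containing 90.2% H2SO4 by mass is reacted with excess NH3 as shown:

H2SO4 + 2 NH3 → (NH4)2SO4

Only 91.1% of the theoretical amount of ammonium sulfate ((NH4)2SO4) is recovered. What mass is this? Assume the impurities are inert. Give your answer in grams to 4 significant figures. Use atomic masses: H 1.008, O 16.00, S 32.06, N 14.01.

564.2 g

Pure H2SO4 available = 509.6 g × 0.902 = 459.66 g.
M(H2SO4) = 2(1.008) + 32.06 + 4(16.00) = 98.076 g/mol.
M((NH4)2SO4) = 2(14.01) + 8(1.008) + 32.06 + 4(16.00) = 132.144 g/mol.
n(H2SO4) = 459.66 g / 98.076 g/mol = 4.6868 mol.
From the equation the H2SO4:(NH4)2SO4 mole ratio is 1:1, so n((NH4)2SO4) = 4.6868 × 1/1 = 4.6868 mol.
Mass of (NH4)2SO4 = 4.6868 mol × 132.144 g/mol = 619.33 g.
Actual mass collected = 619.33 g × 0.911 = 564.21 g.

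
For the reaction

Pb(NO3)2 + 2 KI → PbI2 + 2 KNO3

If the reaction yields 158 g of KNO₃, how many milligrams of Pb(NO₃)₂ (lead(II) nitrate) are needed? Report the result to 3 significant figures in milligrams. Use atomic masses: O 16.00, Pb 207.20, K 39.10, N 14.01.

259000 mg

M(KNO3) = 39.10 + 14.01 + 3(16.00) = 101.11 g/mol.
M(Pb(NO3)2) = 207.20 + 2(14.01) + 6(16.00) = 331.22 g/mol.
n(KNO3) = 158.0 g / 101.11 g/mol = 1.563 mol.
From the equation the KNO3:Pb(NO3)2 mole ratio is 2:1, so n(Pb(NO3)2) = 1.563 × 1/2 = 0.7813 mol.
Mass of Pb(NO3)2 = 0.7813 mol × 331.22 g/mol = 258.8 g.
Converting to mg: 258.8 g = 259000 mg.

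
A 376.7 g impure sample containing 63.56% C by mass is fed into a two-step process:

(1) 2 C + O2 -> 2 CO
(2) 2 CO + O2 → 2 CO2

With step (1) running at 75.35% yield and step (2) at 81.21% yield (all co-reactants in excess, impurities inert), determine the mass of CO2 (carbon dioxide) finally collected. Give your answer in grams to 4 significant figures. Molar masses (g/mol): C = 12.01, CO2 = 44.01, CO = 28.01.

536.9 g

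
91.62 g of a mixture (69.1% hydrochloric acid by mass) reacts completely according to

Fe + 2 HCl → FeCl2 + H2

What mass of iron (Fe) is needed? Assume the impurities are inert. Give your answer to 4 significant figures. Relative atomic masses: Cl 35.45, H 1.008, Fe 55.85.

Mass of pure HCl = 91.62 g × 0.691 = 63.309 g.
M(HCl) = 1.008 + 35.45 = 36.458 g/mol.
M(Fe) = 55.85 g/mol.
n(HCl) = 63.309 g / 36.458 g/mol = 1.7365 mol.
From the equation the HCl:Fe mole ratio is 2:1, so n(Fe) = 1.7365 × 1/2 = 0.86825 mol.
Mass of Fe = 0.86825 mol × 55.85 g/mol = 48.492 g.

48.49 g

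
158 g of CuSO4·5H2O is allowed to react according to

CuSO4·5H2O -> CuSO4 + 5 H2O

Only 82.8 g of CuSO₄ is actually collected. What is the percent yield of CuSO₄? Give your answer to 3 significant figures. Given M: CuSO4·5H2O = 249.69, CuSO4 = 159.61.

n(CuSO4·5H2O) = 158.0 g / 249.69 g/mol = 0.6328 mol.
From the equation the CuSO4·5H2O:CuSO4 mole ratio is 1:1, so n(CuSO4) = 0.6328 × 1/1 = 0.6328 mol.
Mass of CuSO4 = 0.6328 mol × 159.61 g/mol = 101.0 g.
This is the theoretical yield. Percent yield = 82.8 g / 101.0 g × 100% = 81.98%.

82.0 %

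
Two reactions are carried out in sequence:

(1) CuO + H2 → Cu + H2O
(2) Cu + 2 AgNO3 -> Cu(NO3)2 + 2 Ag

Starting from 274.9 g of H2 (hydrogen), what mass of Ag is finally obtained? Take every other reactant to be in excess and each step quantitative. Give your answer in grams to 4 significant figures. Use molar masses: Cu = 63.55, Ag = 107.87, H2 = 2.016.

29420 g

n(H2) = 274.90 / 2.016 = 136.36 mol.
Step 1 gives a 1:1 ratio of H2 to Cu, so n(Cu) = 136.36 mol.
In step 2 the Cu:Ag ratio is 1:2, so n(Ag) = 272.72 mol.
Mass of Ag = 272.72 × 107.87 = 29418 g.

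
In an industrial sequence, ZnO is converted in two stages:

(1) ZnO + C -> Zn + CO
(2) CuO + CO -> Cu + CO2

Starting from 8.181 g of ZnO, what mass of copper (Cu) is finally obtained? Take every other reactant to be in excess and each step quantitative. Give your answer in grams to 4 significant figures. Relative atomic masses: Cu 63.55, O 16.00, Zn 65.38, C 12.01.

6.389 g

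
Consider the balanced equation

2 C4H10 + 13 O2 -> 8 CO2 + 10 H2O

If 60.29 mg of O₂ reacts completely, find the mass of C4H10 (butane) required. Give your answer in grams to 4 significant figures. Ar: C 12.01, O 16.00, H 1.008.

0.01685 g

M(O2) = 2(16.00) = 32.00 g/mol.
M(C4H10) = 4(12.01) + 10(1.008) = 58.12 g/mol.
Convert: 60.29 mg = 0.060290 g.
n(O2) = 0.060290 g / 32.00 g/mol = 0.0018841 mol.
From the equation the O2:C4H10 mole ratio is 13:2, so n(C4H10) = 0.0018841 × 2/13 = 0.00028986 mol.
Mass of C4H10 = 0.00028986 mol × 58.12 g/mol = 0.016846 g.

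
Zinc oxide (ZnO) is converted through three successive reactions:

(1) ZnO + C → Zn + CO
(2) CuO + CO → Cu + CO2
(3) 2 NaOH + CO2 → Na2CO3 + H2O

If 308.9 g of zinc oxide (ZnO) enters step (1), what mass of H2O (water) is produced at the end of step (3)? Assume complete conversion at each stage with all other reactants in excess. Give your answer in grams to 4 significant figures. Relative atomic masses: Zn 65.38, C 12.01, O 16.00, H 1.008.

M(ZnO) = 65.38 + 16.00 = 81.38 g/mol.
M(H2O) = 2(1.008) + 16.00 = 18.016 g/mol.
n(ZnO) = 308.9 / 81.38 = 3.7958 mol.
Reaction (1): ZnO→CO ratio 1:1 ⇒ n(CO) = 3.7958 mol.
Reaction (2): CO→CO2 ratio 1:1 ⇒ n(CO2) = 3.7958 mol.
Reaction (3): CO2→H2O ratio 1:1 ⇒ n(H2O) = 3.7958 mol.
Mass of H2O = 3.7958 × 18.016 = 68.385 g.

68.38 g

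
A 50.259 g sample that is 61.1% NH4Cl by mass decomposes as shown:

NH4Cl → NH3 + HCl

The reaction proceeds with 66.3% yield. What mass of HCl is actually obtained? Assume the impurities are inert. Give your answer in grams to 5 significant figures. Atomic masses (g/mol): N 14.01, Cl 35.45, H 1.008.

Pure NH4Cl available = 50.259 g × 0.611 = 30.7082 g.
M(NH4Cl) = 14.01 + 4(1.008) + 35.45 = 53.492 g/mol.
M(HCl) = 1.008 + 35.45 = 36.458 g/mol.
n(NH4Cl) = 30.7082 g / 53.492 g/mol = 0.574072 mol.
From the equation the NH4Cl:HCl mole ratio is 1:1, so n(HCl) = 0.574072 × 1/1 = 0.574072 mol.
Mass of HCl = 0.574072 mol × 36.458 g/mol = 20.9295 g.
Actual mass collected = 20.9295 g × 0.663 = 13.8763 g.

13.876 g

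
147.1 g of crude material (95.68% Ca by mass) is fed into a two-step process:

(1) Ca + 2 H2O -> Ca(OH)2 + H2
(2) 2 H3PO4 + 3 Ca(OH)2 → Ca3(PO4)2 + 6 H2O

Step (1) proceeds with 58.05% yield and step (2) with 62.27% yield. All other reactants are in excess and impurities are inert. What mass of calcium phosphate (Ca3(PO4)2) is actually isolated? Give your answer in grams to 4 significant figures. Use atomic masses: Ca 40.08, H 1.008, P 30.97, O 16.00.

Pure Ca = 147.1 × 0.9568 = 140.75 g.
M(Ca) = 40.08 g/mol.
M(Ca3(PO4)2) = 3(40.08) + 2(30.97) + 8(16.00) = 310.18 g/mol.
n(Ca) = 140.75 / 40.08 = 3.5116 mol.
Step 1 (Ca:Ca(OH)2 = 1:1): theoretical n(Ca(OH)2) = 3.5116 mol; at 58.05% yield, n(Ca(OH)2) = 2.0385 mol.
Step 2 (Ca(OH)2:Ca3(PO4)2 = 3:1): theoretical n(Ca3(PO4)2) = 0.67950 mol, so theoretical mass = 0.67950 × 310.18 = 210.77 g.
At 62.27% yield, actual mass of Ca3(PO4)2 = 210.77 × 0.6227 = 131.24 g.

131.2 g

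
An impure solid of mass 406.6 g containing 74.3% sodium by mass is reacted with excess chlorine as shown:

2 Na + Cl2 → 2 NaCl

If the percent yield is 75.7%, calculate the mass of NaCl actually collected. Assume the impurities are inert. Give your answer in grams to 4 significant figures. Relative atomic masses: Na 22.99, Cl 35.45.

581.3 g

Pure Na available = 406.6 g × 0.743 = 302.10 g.
M(Na) = 22.99 g/mol.
M(NaCl) = 22.99 + 35.45 = 58.44 g/mol.
n(Na) = 302.10 g / 22.99 g/mol = 13.141 mol.
From the equation the Na:NaCl mole ratio is 2:2, so n(NaCl) = 13.141 × 2/2 = 13.141 mol.
Mass of NaCl = 13.141 mol × 58.44 g/mol = 767.94 g.
Actual mass collected = 767.94 g × 0.757 = 581.33 g.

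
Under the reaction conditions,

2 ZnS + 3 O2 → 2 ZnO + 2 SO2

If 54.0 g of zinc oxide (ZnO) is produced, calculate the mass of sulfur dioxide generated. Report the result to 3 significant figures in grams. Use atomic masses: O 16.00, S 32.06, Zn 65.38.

42.5 g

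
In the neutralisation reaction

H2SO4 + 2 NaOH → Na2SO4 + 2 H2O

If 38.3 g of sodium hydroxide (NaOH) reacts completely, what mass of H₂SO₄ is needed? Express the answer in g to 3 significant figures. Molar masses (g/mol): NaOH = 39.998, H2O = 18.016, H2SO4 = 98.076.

n(NaOH) = 38.30 g / 39.998 g/mol = 0.9575 mol.
From the equation the NaOH:H2SO4 mole ratio is 2:1, so n(H2SO4) = 0.9575 × 1/2 = 0.4788 mol.
Mass of H2SO4 = 0.4788 mol × 98.076 g/mol = 46.96 g.

47.0 g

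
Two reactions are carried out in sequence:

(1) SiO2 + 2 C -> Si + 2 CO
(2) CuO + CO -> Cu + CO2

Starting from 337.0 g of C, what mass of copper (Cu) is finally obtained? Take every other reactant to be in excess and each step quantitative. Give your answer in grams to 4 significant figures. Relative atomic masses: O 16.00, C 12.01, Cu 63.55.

1783 g

M(C) = 12.01 g/mol.
M(Cu) = 63.55 g/mol.
n(C) = 337.00 / 12.01 = 28.060 mol.
Step 1 gives a 2:2 ratio of C to CO, so n(CO) = 28.060 mol.
In step 2 the CO:Cu ratio is 1:1, so n(Cu) = 28.060 mol.
Mass of Cu = 28.060 × 63.55 = 1783.2 g.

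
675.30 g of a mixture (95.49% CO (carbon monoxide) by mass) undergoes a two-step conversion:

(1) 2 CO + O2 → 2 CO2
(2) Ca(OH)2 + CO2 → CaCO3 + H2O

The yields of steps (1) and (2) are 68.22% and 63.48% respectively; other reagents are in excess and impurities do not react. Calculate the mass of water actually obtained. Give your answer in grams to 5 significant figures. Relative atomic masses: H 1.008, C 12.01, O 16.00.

Pure CO = 675.30 × 0.9549 = 644.844 g.
M(CO) = 12.01 + 16.00 = 28.01 g/mol.
M(H2O) = 2(1.008) + 16.00 = 18.016 g/mol.
n(CO) = 644.844 / 28.01 = 23.0219 mol.
Step 1 (CO:CO2 = 2:2): theoretical n(CO2) = 23.0219 mol; at 68.22% yield, n(CO2) = 15.7056 mol.
Step 2 (CO2:H2O = 1:1): theoretical n(H2O) = 15.7056 mol, so theoretical mass = 15.7056 × 18.016 = 282.951 g.
At 63.48% yield, actual mass of H2O = 282.951 × 0.6348 = 179.617 g.

179.62 g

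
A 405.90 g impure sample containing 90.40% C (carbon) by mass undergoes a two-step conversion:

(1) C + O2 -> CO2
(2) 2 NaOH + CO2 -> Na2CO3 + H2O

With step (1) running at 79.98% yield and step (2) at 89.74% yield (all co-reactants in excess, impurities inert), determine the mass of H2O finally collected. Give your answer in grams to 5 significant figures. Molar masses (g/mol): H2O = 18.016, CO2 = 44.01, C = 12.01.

395.07 g

Pure C = 405.90 × 0.9040 = 366.934 g.
n(C) = 366.934 / 12.01 = 30.5523 mol.
Step 1 (C:CO2 = 1:1): theoretical n(CO2) = 30.5523 mol; at 79.98% yield, n(CO2) = 24.4358 mol.
Step 2 (CO2:H2O = 1:1): theoretical n(H2O) = 24.4358 mol, so theoretical mass = 24.4358 × 18.016 = 440.235 g.
At 89.74% yield, actual mass of H2O = 440.235 × 0.8974 = 395.067 g.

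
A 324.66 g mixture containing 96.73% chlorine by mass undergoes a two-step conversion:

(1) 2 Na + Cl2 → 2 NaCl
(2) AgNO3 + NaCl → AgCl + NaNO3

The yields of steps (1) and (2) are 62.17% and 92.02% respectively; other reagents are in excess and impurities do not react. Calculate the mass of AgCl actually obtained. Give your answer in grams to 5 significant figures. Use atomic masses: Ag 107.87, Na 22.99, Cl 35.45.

726.35 g

Pure Cl2 = 324.66 × 0.9673 = 314.044 g.
M(Cl2) = 2(35.45) = 70.90 g/mol.
M(AgCl) = 107.87 + 35.45 = 143.32 g/mol.
n(Cl2) = 314.044 / 70.90 = 4.42939 mol.
Step 1 (Cl2:NaCl = 1:2): theoretical n(NaCl) = 8.85878 mol; at 62.17% yield, n(NaCl) = 5.50750 mol.
Step 2 (NaCl:AgCl = 1:1): theoretical n(AgCl) = 5.50750 mol, so theoretical mass = 5.50750 × 143.32 = 789.335 g.
At 92.02% yield, actual mass of AgCl = 789.335 × 0.9202 = 726.346 g.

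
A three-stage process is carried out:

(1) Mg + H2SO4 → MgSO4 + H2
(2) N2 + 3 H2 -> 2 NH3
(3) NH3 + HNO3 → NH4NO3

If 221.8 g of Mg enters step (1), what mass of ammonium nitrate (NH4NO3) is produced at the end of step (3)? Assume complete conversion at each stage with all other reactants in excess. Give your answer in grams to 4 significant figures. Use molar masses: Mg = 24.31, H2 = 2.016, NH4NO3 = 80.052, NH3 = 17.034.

486.9 g

n(Mg) = 221.8 / 24.31 = 9.1238 mol.
Reaction (1): Mg→H2 ratio 1:1 ⇒ n(H2) = 9.1238 mol.
Reaction (2): H2→NH3 ratio 3:2 ⇒ n(NH3) = 6.0825 mol.
Reaction (3): NH3→NH4NO3 ratio 1:1 ⇒ n(NH4NO3) = 6.0825 mol.
Mass of NH4NO3 = 6.0825 × 80.052 = 486.92 g.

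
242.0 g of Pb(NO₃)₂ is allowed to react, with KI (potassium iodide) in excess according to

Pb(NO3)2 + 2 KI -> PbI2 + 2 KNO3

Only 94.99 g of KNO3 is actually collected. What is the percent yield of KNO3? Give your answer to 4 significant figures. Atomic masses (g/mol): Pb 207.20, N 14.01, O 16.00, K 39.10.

M(Pb(NO3)2) = 207.20 + 2(14.01) + 6(16.00) = 331.22 g/mol.
M(KNO3) = 39.10 + 14.01 + 3(16.00) = 101.11 g/mol.
n(Pb(NO3)2) = 242.00 g / 331.22 g/mol = 0.73063 mol.
From the equation the Pb(NO3)2:KNO3 mole ratio is 1:2, so n(KNO3) = 0.73063 × 2/1 = 1.4613 mol.
Mass of KNO3 = 1.4613 mol × 101.11 g/mol = 147.75 g.
This is the theoretical yield. Percent yield = 94.99 g / 147.75 g × 100% = 64.292%.

64.29 %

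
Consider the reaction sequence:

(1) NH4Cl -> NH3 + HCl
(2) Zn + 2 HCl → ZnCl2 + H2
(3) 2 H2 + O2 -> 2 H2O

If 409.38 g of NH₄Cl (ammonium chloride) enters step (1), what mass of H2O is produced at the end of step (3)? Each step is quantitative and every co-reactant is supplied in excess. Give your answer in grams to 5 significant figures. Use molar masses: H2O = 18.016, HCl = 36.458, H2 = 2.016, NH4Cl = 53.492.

n(NH4Cl) = 409.38 / 53.492 = 7.65311 mol.
Reaction (1): NH4Cl→HCl ratio 1:1 ⇒ n(HCl) = 7.65311 mol.
Reaction (2): HCl→H2 ratio 2:1 ⇒ n(H2) = 3.82655 mol.
Reaction (3): H2→H2O ratio 2:2 ⇒ n(H2O) = 3.82655 mol.
Mass of H2O = 3.82655 × 18.016 = 68.9392 g.

68.939 g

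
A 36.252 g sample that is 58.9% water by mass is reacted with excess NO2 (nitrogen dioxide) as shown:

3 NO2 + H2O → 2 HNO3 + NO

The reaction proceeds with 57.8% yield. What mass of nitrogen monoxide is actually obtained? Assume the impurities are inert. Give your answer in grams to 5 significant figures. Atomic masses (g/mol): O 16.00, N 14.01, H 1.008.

20.558 g

Pure H2O available = 36.252 g × 0.589 = 21.3524 g.
M(H2O) = 2(1.008) + 16.00 = 18.016 g/mol.
M(NO) = 14.01 + 16.00 = 30.01 g/mol.
n(H2O) = 21.3524 g / 18.016 g/mol = 1.18519 mol.
From the equation the H2O:NO mole ratio is 1:1, so n(NO) = 1.18519 × 1/1 = 1.18519 mol.
Mass of NO = 1.18519 mol × 30.01 g/mol = 35.5676 g.
Actual mass collected = 35.5676 g × 0.578 = 20.5581 g.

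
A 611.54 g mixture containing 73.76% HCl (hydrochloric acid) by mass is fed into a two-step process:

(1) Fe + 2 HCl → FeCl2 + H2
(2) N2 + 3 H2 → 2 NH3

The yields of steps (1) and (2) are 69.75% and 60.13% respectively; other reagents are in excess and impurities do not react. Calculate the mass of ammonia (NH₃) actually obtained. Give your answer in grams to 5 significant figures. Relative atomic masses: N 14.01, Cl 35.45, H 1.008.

29.463 g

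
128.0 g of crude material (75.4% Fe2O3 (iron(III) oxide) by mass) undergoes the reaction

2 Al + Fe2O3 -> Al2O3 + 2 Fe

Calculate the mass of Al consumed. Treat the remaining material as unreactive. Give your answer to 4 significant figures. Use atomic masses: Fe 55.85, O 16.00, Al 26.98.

32.61 g

Mass of pure Fe2O3 = 128.0 g × 0.754 = 96.512 g.
M(Fe2O3) = 2(55.85) + 3(16.00) = 159.70 g/mol.
M(Al) = 26.98 g/mol.
n(Fe2O3) = 96.512 g / 159.70 g/mol = 0.60433 mol.
From the equation the Fe2O3:Al mole ratio is 1:2, so n(Al) = 0.60433 × 2/1 = 1.2087 mol.
Mass of Al = 1.2087 mol × 26.98 g/mol = 32.610 g.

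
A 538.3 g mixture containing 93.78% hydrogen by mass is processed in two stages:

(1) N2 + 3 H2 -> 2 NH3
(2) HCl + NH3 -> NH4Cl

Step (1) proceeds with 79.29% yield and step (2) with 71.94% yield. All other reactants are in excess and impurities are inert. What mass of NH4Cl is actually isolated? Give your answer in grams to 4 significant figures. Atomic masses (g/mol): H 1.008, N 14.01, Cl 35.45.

Pure H2 = 538.3 × 0.9378 = 504.82 g.
M(H2) = 2(1.008) = 2.016 g/mol.
M(NH4Cl) = 14.01 + 4(1.008) + 35.45 = 53.492 g/mol.
n(H2) = 504.82 / 2.016 = 250.41 mol.
Step 1 (H2:NH3 = 3:2): theoretical n(NH3) = 166.94 mol; at 79.29% yield, n(NH3) = 132.36 mol.
Step 2 (NH3:NH4Cl = 1:1): theoretical n(NH4Cl) = 132.36 mol, so theoretical mass = 132.36 × 53.492 = 7080.4 g.
At 71.94% yield, actual mass of NH4Cl = 7080.4 × 0.7194 = 5093.7 g.

5094 g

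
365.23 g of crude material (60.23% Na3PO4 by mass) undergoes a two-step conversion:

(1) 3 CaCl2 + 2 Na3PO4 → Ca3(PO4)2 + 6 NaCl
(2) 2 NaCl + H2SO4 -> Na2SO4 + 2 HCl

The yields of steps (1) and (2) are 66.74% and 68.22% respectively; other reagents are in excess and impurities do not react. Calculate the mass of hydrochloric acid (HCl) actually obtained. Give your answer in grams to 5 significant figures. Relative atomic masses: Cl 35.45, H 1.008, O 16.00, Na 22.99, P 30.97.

66.820 g

Pure Na3PO4 = 365.23 × 0.6023 = 219.978 g.
M(Na3PO4) = 3(22.99) + 30.97 + 4(16.00) = 163.94 g/mol.
M(HCl) = 1.008 + 35.45 = 36.458 g/mol.
n(Na3PO4) = 219.978 / 163.94 = 1.34182 mol.
Step 1 (Na3PO4:NaCl = 2:6): theoretical n(NaCl) = 4.02546 mol; at 66.74% yield, n(NaCl) = 2.68659 mol.
Step 2 (NaCl:HCl = 2:2): theoretical n(HCl) = 2.68659 mol, so theoretical mass = 2.68659 × 36.458 = 97.9478 g.
At 68.22% yield, actual mass of HCl = 97.9478 × 0.6822 = 66.8200 g.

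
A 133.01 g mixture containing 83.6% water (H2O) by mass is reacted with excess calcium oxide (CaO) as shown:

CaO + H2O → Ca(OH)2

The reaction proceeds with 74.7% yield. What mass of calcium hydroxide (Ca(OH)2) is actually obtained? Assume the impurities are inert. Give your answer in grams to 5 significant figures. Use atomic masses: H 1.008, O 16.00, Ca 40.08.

341.62 g

Pure H2O available = 133.01 g × 0.836 = 111.196 g.
M(H2O) = 2(1.008) + 16.00 = 18.016 g/mol.
M(Ca(OH)2) = 40.08 + 2(16.00) + 2(1.008) = 74.096 g/mol.
n(H2O) = 111.196 g / 18.016 g/mol = 6.17209 mol.
From the equation the H2O:Ca(OH)2 mole ratio is 1:1, so n(Ca(OH)2) = 6.17209 × 1/1 = 6.17209 mol.
Mass of Ca(OH)2 = 6.17209 mol × 74.096 g/mol = 457.327 g.
Actual mass collected = 457.327 g × 0.747 = 341.623 g.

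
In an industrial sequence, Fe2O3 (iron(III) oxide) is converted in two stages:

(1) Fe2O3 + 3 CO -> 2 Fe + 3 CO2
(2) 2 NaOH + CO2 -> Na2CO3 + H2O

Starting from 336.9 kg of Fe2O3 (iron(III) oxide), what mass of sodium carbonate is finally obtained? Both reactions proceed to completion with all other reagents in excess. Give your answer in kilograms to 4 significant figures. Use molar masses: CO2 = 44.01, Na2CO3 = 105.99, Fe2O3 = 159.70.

670.8 kg

336.9 kg = 336900 g.
n(Fe2O3) = 336900 / 159.70 = 2109.6 mol.
Step 1 gives a 1:3 ratio of Fe2O3 to CO2, so n(CO2) = 6328.7 mol.
In step 2 the CO2:Na2CO3 ratio is 1:1, so n(Na2CO3) = 6328.7 mol.
Mass of Na2CO3 = 6328.7 × 105.99 = 670780 g = 670.8 kg.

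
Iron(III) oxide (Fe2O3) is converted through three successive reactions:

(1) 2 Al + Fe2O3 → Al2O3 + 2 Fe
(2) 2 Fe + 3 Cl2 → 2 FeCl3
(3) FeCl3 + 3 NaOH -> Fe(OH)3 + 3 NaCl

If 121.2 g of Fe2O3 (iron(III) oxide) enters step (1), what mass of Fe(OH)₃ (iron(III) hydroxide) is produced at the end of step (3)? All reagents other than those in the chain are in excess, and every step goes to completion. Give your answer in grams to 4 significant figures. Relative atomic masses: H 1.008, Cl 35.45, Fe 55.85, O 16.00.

M(Fe2O3) = 2(55.85) + 3(16.00) = 159.70 g/mol.
M(Fe(OH)3) = 55.85 + 3(16.00) + 3(1.008) = 106.874 g/mol.
n(Fe2O3) = 121.2 / 159.70 = 0.75892 mol.
Reaction (1): Fe2O3→Fe ratio 1:2 ⇒ n(Fe) = 1.5178 mol.
Reaction (2): Fe→FeCl3 ratio 2:2 ⇒ n(FeCl3) = 1.5178 mol.
Reaction (3): FeCl3→Fe(OH)3 ratio 1:1 ⇒ n(Fe(OH)3) = 1.5178 mol.
Mass of Fe(OH)3 = 1.5178 × 106.874 = 162.22 g.

162.2 g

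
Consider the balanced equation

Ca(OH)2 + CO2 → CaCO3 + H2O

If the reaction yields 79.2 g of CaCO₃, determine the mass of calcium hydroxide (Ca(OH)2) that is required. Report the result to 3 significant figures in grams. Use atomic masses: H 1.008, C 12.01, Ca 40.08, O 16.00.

M(CaCO3) = 40.08 + 12.01 + 3(16.00) = 100.09 g/mol.
M(Ca(OH)2) = 40.08 + 2(16.00) + 2(1.008) = 74.096 g/mol.
n(CaCO3) = 79.20 g / 100.09 g/mol = 0.7913 mol.
From the equation the CaCO3:Ca(OH)2 mole ratio is 1:1, so n(Ca(OH)2) = 0.7913 × 1/1 = 0.7913 mol.
Mass of Ca(OH)2 = 0.7913 mol × 74.096 g/mol = 58.63 g.

58.6 g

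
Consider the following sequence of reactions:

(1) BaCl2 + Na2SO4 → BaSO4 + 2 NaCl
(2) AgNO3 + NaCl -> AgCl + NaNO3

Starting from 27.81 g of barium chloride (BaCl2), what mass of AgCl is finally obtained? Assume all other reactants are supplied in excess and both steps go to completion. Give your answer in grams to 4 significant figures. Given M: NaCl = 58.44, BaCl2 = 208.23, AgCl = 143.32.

38.28 g

n(BaCl2) = 27.810 / 208.23 = 0.13355 mol.
Step 1 gives a 1:2 ratio of BaCl2 to NaCl, so n(NaCl) = 0.26711 mol.
In step 2 the NaCl:AgCl ratio is 1:1, so n(AgCl) = 0.26711 mol.
Mass of AgCl = 0.26711 × 143.32 = 38.282 g.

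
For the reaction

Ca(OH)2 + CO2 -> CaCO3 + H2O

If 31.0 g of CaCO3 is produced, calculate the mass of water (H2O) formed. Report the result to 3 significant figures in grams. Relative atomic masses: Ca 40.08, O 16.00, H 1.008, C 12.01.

5.58 g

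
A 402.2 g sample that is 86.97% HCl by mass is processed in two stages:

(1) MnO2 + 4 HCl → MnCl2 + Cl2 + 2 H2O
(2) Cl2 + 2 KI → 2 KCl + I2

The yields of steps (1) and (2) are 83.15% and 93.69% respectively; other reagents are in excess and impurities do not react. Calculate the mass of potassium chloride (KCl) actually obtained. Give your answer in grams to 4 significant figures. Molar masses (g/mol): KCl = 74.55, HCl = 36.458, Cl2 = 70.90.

278.6 g

Pure HCl = 402.2 × 0.8697 = 349.79 g.
n(HCl) = 349.79 / 36.458 = 9.5944 mol.
Step 1 (HCl:Cl2 = 4:1): theoretical n(Cl2) = 2.3986 mol; at 83.15% yield, n(Cl2) = 1.9944 mol.
Step 2 (Cl2:KCl = 1:2): theoretical n(KCl) = 3.9889 mol, so theoretical mass = 3.9889 × 74.55 = 297.37 g.
At 93.69% yield, actual mass of KCl = 297.37 × 0.9369 = 278.61 g.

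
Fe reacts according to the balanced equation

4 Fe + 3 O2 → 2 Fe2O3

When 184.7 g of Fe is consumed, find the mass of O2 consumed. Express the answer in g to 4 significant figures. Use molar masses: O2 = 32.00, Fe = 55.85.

n(Fe) = 184.70 g / 55.85 g/mol = 3.3071 mol.
From the equation the Fe:O2 mole ratio is 4:3, so n(O2) = 3.3071 × 3/4 = 2.4803 mol.
Mass of O2 = 2.4803 mol × 32.00 g/mol = 79.370 g.

79.37 g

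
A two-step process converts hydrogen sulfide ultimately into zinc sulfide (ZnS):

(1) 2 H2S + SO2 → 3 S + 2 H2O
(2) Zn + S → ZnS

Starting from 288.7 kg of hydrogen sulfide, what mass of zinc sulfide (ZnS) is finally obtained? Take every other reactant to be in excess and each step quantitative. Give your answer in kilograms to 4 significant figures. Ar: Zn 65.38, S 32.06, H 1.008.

1238 kg

M(H2S) = 2(1.008) + 32.06 = 34.076 g/mol.
M(ZnS) = 65.38 + 32.06 = 97.44 g/mol.
288.7 kg = 288700 g.
n(H2S) = 288700 / 34.076 = 8472.2 mol.
Step 1 gives a 2:3 ratio of H2S to S, so n(S) = 12708 mol.
In step 2 the S:ZnS ratio is 1:1, so n(ZnS) = 12708 mol.
Mass of ZnS = 12708 × 97.44 = 1.2383 × 10^6 g = 1238 kg.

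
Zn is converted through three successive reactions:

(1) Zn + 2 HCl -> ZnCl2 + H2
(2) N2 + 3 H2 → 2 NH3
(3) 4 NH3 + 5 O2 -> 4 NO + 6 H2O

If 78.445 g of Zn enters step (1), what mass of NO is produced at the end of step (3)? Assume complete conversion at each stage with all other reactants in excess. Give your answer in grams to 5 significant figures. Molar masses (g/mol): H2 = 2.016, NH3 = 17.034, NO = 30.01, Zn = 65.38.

24.005 g

n(Zn) = 78.445 / 65.38 = 1.19983 mol.
Reaction (1): Zn→H2 ratio 1:1 ⇒ n(H2) = 1.19983 mol.
Reaction (2): H2→NH3 ratio 3:2 ⇒ n(NH3) = 0.799888 mol.
Reaction (3): NH3→NO ratio 4:4 ⇒ n(NO) = 0.799888 mol.
Mass of NO = 0.799888 × 30.01 = 24.0046 g.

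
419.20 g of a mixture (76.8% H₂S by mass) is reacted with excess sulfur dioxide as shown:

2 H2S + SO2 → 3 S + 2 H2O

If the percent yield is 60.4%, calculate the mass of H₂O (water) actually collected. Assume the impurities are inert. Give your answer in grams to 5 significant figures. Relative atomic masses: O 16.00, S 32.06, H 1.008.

102.81 g

Pure H2S available = 419.20 g × 0.768 = 321.946 g.
M(H2S) = 2(1.008) + 32.06 = 34.076 g/mol.
M(H2O) = 2(1.008) + 16.00 = 18.016 g/mol.
n(H2S) = 321.946 g / 34.076 g/mol = 9.44787 mol.
From the equation the H2S:H2O mole ratio is 2:2, so n(H2O) = 9.44787 × 2/2 = 9.44787 mol.
Mass of H2O = 9.44787 mol × 18.016 g/mol = 170.213 g.
Actual mass collected = 170.213 g × 0.604 = 102.809 g.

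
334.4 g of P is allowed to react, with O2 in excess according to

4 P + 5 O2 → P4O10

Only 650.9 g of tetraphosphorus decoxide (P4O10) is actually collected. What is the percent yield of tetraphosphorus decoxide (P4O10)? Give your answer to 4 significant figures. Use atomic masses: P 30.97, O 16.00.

M(P) = 30.97 g/mol.
M(P4O10) = 4(30.97) + 10(16.00) = 283.88 g/mol.
n(P) = 334.40 g / 30.97 g/mol = 10.798 mol.
From the equation the P:P4O10 mole ratio is 4:1, so n(P4O10) = 10.798 × 1/4 = 2.6994 mol.
Mass of P4O10 = 2.6994 mol × 283.88 g/mol = 766.30 g.
This is the theoretical yield. Percent yield = 650.9 g / 766.30 g × 100% = 84.940%.

84.94 %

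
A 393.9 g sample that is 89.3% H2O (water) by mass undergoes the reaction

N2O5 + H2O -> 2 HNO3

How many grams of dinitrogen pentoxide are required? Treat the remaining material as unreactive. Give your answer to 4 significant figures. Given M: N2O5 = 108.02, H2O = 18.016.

2109 g

Mass of pure H2O = 393.9 g × 0.893 = 351.75 g.
n(H2O) = 351.75 g / 18.016 g/mol = 19.524 mol.
From the equation the H2O:N2O5 mole ratio is 1:1, so n(N2O5) = 19.524 × 1/1 = 19.524 mol.
Mass of N2O5 = 19.524 mol × 108.02 g/mol = 2109.0 g.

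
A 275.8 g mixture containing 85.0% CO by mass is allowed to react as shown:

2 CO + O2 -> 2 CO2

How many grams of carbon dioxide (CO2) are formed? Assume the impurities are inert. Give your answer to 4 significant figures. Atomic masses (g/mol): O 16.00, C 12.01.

Mass of pure CO = 275.8 g × 0.850 = 234.43 g.
M(CO) = 12.01 + 16.00 = 28.01 g/mol.
M(CO2) = 12.01 + 2(16.00) = 44.01 g/mol.
n(CO) = 234.43 g / 28.01 g/mol = 8.3695 mol.
From the equation the CO:CO2 mole ratio is 2:2, so n(CO2) = 8.3695 × 2/2 = 8.3695 mol.
Mass of CO2 = 8.3695 mol × 44.01 g/mol = 368.34 g.

368.3 g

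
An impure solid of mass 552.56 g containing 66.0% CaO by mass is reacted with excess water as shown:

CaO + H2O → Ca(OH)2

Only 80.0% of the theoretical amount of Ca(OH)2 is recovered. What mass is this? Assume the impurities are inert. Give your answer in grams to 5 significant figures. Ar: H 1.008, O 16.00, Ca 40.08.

385.48 g

Pure CaO available = 552.56 g × 0.660 = 364.690 g.
M(CaO) = 40.08 + 16.00 = 56.08 g/mol.
M(Ca(OH)2) = 40.08 + 2(16.00) + 2(1.008) = 74.096 g/mol.
n(CaO) = 364.690 g / 56.08 g/mol = 6.50302 mol.
From the equation the CaO:Ca(OH)2 mole ratio is 1:1, so n(Ca(OH)2) = 6.50302 × 1/1 = 6.50302 mol.
Mass of Ca(OH)2 = 6.50302 mol × 74.096 g/mol = 481.848 g.
Actual mass collected = 481.848 g × 0.800 = 385.478 g.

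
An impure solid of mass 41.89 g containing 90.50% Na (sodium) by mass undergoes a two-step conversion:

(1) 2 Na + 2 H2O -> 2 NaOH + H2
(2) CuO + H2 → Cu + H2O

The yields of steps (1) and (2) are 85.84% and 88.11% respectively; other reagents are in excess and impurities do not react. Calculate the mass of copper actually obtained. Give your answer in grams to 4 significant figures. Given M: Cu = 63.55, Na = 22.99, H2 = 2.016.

Pure Na = 41.89 × 0.9050 = 37.910 g.
n(Na) = 37.910 / 22.99 = 1.6490 mol.
Step 1 (Na:H2 = 2:1): theoretical n(H2) = 0.82450 mol; at 85.84% yield, n(H2) = 0.70775 mol.
Step 2 (H2:Cu = 1:1): theoretical n(Cu) = 0.70775 mol, so theoretical mass = 0.70775 × 63.55 = 44.977 g.
At 88.11% yield, actual mass of Cu = 44.977 × 0.8811 = 39.630 g.

39.63 g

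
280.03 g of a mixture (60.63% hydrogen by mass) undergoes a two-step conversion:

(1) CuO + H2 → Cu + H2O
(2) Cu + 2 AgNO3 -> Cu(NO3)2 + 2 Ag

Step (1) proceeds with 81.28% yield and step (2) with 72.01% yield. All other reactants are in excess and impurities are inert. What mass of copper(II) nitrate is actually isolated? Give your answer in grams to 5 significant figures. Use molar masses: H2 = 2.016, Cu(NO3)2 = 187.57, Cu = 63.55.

9245.7 g

Pure H2 = 280.03 × 0.6063 = 169.782 g.
n(H2) = 169.782 / 2.016 = 84.2174 mol.
Step 1 (H2:Cu = 1:1): theoretical n(Cu) = 84.2174 mol; at 81.28% yield, n(Cu) = 68.4519 mol.
Step 2 (Cu:Cu(NO3)2 = 1:1): theoretical n(Cu(NO3)2) = 68.4519 mol, so theoretical mass = 68.4519 × 187.57 = 12839.5 g.
At 72.01% yield, actual mass of Cu(NO3)2 = 12839.5 × 0.7201 = 9245.74 g.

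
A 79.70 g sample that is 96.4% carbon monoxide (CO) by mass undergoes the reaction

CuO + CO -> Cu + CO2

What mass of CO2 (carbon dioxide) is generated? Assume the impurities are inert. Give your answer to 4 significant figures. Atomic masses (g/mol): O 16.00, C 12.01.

120.7 g

Mass of pure CO = 79.70 g × 0.964 = 76.831 g.
M(CO) = 12.01 + 16.00 = 28.01 g/mol.
M(CO2) = 12.01 + 2(16.00) = 44.01 g/mol.
n(CO) = 76.831 g / 28.01 g/mol = 2.7430 mol.
From the equation the CO:CO2 mole ratio is 1:1, so n(CO2) = 2.7430 × 1/1 = 2.7430 mol.
Mass of CO2 = 2.7430 mol × 44.01 g/mol = 120.72 g.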